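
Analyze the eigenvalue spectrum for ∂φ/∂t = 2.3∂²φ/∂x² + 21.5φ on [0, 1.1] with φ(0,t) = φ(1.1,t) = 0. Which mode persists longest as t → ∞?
Eigenvalues: λₙ = 2.3n²π²/1.1² - 21.5.
First three modes:
  n=1: λ₁ = 2.3π²/1.1² - 21.5 ≈ -2.74
  n=2: λ₂ = 9.2π²/1.1² - 21.5 ≈ 53.542
  n=3: λ₃ = 20.7π²/1.1² - 21.5 ≈ 147.344
Since 2.3π²/1.1² ≈ 18.76 < 21.5, λ₁ < 0.
The n=1 mode grows fastest (−λₙ is largest for n=1) → dominates.
Asymptotic: φ ~ c₁ sin(πx/1.1) e^{2.74t} (exponential growth at rate −λ₁ ≈ 2.74).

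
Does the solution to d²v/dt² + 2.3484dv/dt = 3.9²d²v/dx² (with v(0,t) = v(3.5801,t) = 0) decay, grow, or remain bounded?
v → 0. Damping (γ=2.3484) dissipates energy; oscillations decay exponentially.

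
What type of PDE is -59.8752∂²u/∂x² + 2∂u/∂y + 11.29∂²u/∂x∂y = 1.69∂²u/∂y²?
Rewriting in standard form: -59.8752∂²u/∂x² + 11.29∂²u/∂x∂y - 1.69∂²u/∂y² + 2∂u/∂y = 0. With A = -59.8752, B = 11.29, C = -1.69, the discriminant is -277.292252. This is an elliptic PDE.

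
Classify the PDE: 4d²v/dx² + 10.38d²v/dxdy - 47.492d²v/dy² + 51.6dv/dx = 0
A = 4, B = 10.38, C = -47.492. Discriminant B² - 4AC = 867.6164. Since 867.6164 > 0, hyperbolic.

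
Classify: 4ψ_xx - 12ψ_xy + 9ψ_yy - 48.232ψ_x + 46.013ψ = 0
Parabolic (discriminant = 0).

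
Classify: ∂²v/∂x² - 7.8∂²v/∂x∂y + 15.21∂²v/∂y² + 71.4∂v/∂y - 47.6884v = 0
Parabolic (discriminant = 0).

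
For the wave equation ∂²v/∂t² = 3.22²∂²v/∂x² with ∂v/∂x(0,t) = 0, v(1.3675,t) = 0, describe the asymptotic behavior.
v oscillates (no decay). Energy is conserved; the solution oscillates indefinitely as standing waves.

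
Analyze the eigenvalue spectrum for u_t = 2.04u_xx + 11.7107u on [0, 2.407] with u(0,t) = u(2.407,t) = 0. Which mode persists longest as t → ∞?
Eigenvalues: λₙ = 2.04n²π²/2.407² - 11.7107.
First three modes:
  n=1: λ₁ = 2.04π²/2.407² - 11.7107 ≈ -8.236
  n=2: λ₂ = 8.16π²/2.407² - 11.7107 ≈ 2.19
  n=3: λ₃ = 18.36π²/2.407² - 11.7107 ≈ 19.566
Since 2.04π²/2.407² ≈ 3.475 < 11.7107, λ₁ < 0.
The n=1 mode grows fastest (−λₙ is largest for n=1) → dominates.
Asymptotic: u ~ c₁ sin(πx/2.407) e^{8.236t} (exponential growth at rate −λ₁ ≈ 8.236).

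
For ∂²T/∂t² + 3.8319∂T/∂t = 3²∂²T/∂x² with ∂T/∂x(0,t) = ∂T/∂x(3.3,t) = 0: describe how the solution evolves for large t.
T → constant (steady state). Damping (γ=3.8319) dissipates the nonconstant modes; with Neumann BCs the spatial average obeys M''+γM'=0 and tends to a finite limit.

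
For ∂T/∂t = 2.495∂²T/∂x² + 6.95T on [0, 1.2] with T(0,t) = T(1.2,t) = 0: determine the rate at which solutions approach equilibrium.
Eigenvalues: λₙ = 2.495n²π²/1.2² - 6.95.
First three modes:
  n=1: λ₁ = 2.495π²/1.2² - 6.95 ≈ 10.15
  n=2: λ₂ = 9.98π²/1.2² - 6.95 ≈ 61.452
  n=3: λ₃ = 22.455π²/1.2² - 6.95 ≈ 146.954
Since 2.495π²/1.2² ≈ 17.1 > 6.95, all λₙ > 0.
The n=1 mode decays slowest → dominates as t → ∞.
Asymptotic: T ~ c₁ sin(πx/1.2) e^{-λ₁t} with decay rate λ₁ ≈ 10.15.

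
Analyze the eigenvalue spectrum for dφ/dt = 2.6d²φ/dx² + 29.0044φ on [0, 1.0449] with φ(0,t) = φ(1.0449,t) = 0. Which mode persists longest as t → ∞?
Eigenvalues: λₙ = 2.6n²π²/1.0449² - 29.0044.
First three modes:
  n=1: λ₁ = 2.6π²/1.0449² - 29.0044 ≈ -5.501
  n=2: λ₂ = 10.4π²/1.0449² - 29.0044 ≈ 65.008
  n=3: λ₃ = 23.4π²/1.0449² - 29.0044 ≈ 182.523
Since 2.6π²/1.0449² ≈ 23.503 < 29.0044, λ₁ < 0.
The n=1 mode grows fastest (−λₙ is largest for n=1) → dominates.
Asymptotic: φ ~ c₁ sin(πx/1.0449) e^{5.501t} (exponential growth at rate −λ₁ ≈ 5.501).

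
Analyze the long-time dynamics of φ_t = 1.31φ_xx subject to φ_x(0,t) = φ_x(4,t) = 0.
Long-time behavior: φ → constant (steady state). Heat is conserved (no flux at boundaries); solution approaches the spatial average.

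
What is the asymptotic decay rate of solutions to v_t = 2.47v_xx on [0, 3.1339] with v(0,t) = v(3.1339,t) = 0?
Eigenvalues: λₙ = 2.47n²π²/3.1339².
First three modes:
  n=1: λ₁ = 2.47π²/3.1339² ≈ 2.482
  n=2: λ₂ = 9.88π²/3.1339² ≈ 9.929 (4× faster decay)
  n=3: λ₃ = 22.23π²/3.1339² ≈ 22.339 (9× faster decay)
As t → ∞, higher modes decay exponentially faster. The n=1 mode dominates: v ~ c₁ sin(πx/3.1339) e^{-λ₁t}.
Decay rate: λ₁ = 2.47π²/3.1339² ≈ 2.482.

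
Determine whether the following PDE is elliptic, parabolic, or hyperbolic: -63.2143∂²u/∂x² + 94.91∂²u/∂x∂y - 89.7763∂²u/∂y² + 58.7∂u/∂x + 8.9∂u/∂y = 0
Coefficients: A = -63.2143, B = 94.91, C = -89.7763. B² - 4AC = -13692.67574436, which is negative, so the equation is elliptic.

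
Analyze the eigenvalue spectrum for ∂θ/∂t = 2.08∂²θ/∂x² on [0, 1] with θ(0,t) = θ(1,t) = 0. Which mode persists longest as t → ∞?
Eigenvalues: λₙ = 2.08n²π².
First three modes:
  n=1: λ₁ = 2.08π² ≈ 20.529
  n=2: λ₂ = 8.32π² ≈ 82.115 (4× faster decay)
  n=3: λ₃ = 18.72π² ≈ 184.759 (9× faster decay)
As t → ∞, higher modes decay exponentially faster. The n=1 mode dominates: θ ~ c₁ sin(πx) e^{-λ₁t}.
Decay rate: λ₁ = 2.08π² ≈ 20.529.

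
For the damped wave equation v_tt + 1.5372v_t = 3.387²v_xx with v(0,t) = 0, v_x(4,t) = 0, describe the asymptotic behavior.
v → 0. Damping (γ=1.5372) dissipates energy; oscillations decay exponentially.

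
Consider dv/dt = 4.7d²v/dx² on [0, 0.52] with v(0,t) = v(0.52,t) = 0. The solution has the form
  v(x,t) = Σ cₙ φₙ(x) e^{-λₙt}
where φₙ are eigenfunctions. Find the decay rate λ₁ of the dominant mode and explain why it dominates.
Eigenvalues: λₙ = 4.7n²π²/0.52².
First three modes:
  n=1: λ₁ = 4.7π²/0.52² ≈ 171.55
  n=2: λ₂ = 18.8π²/0.52² ≈ 686.2 (4× faster decay)
  n=3: λ₃ = 42.3π²/0.52² ≈ 1543.951 (9× faster decay)
As t → ∞, higher modes decay exponentially faster. The n=1 mode dominates: v ~ c₁ sin(πx/0.52) e^{-λ₁t}.
Decay rate: λ₁ = 4.7π²/0.52² ≈ 171.55.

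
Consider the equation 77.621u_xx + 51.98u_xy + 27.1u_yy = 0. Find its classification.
Elliptic. (A = 77.621, B = 51.98, C = 27.1 gives B² - 4AC = -5712.196.)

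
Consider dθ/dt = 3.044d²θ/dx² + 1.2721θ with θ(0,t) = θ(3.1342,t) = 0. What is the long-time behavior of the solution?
As t → ∞, θ → 0. Diffusion dominates reaction (r=1.2721 < κπ²/L²≈3.06); solution decays.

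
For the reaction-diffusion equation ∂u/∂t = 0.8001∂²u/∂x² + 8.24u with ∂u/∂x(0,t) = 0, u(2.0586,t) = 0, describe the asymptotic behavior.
u grows unboundedly. Reaction dominates diffusion (r=8.24 > κπ²/(4L²)≈0.47); solution grows exponentially.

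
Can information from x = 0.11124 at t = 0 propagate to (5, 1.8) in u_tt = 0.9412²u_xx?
No. The domain of dependence is [3.30584, 6.69416], and 0.11124 is outside this interval.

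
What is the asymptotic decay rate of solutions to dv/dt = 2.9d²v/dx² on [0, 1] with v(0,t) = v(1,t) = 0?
Eigenvalues: λₙ = 2.9n²π².
First three modes:
  n=1: λ₁ = 2.9π² ≈ 28.622
  n=2: λ₂ = 11.6π² ≈ 114.487 (4× faster decay)
  n=3: λ₃ = 26.1π² ≈ 257.597 (9× faster decay)
As t → ∞, higher modes decay exponentially faster. The n=1 mode dominates: v ~ c₁ sin(πx) e^{-λ₁t}.
Decay rate: λ₁ = 2.9π² ≈ 28.622.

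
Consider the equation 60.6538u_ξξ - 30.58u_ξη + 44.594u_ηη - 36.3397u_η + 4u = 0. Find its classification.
Elliptic. (A = 60.6538, B = -30.58, C = 44.594 gives B² - 4AC = -9884.0458288.)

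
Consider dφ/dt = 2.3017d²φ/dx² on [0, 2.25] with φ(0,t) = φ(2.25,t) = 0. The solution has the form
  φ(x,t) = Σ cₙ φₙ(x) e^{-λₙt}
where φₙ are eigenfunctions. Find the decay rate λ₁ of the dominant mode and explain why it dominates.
Eigenvalues: λₙ = 2.3017n²π²/2.25².
First three modes:
  n=1: λ₁ = 2.3017π²/2.25² ≈ 4.487
  n=2: λ₂ = 9.2068π²/2.25² ≈ 17.949 (4× faster decay)
  n=3: λ₃ = 20.7153π²/2.25² ≈ 40.386 (9× faster decay)
As t → ∞, higher modes decay exponentially faster. The n=1 mode dominates: φ ~ c₁ sin(πx/2.25) e^{-λ₁t}.
Decay rate: λ₁ = 2.3017π²/2.25² ≈ 4.487.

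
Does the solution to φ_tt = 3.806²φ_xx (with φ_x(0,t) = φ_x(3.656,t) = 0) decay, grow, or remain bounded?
φ oscillates about a mean that drifts linearly in t (generically unbounded; no decay). There is no damping, so the nonconstant modes persist as standing waves (energy conserved, no decay). But with Neumann conditions at both ends the constant mode has eigenvalue 0: the spatial mean M(t) of φ satisfies M'' = 0, so M(t) = M(0) + M'(0)·t. Unless the initial velocity has zero mean (∫φ_t(x,0)dx = 0), the solution grows linearly in t (unbounded, though not exponentially); if it does have zero mean, the solution stays bounded and simply oscillates.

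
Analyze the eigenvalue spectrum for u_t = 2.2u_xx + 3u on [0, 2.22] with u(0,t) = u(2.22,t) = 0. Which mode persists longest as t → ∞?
Eigenvalues: λₙ = 2.2n²π²/2.22² - 3.
First three modes:
  n=1: λ₁ = 2.2π²/2.22² - 3 ≈ 1.406
  n=2: λ₂ = 8.8π²/2.22² - 3 ≈ 14.623
  n=3: λ₃ = 19.8π²/2.22² - 3 ≈ 36.651
Since 2.2π²/2.22² ≈ 4.406 > 3, all λₙ > 0.
The n=1 mode decays slowest → dominates as t → ∞.
Asymptotic: u ~ c₁ sin(πx/2.22) e^{-λ₁t} with decay rate λ₁ ≈ 1.406.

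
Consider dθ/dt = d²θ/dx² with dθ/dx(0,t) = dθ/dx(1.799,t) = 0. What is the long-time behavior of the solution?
As t → ∞, θ → constant (steady state). Heat is conserved (no flux at boundaries); solution approaches the spatial average.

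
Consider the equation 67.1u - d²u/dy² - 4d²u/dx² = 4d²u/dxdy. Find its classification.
Rewriting in standard form: -4d²u/dx² - 4d²u/dxdy - d²u/dy² + 67.1u = 0. Parabolic. (A = -4, B = -4, C = -1 gives B² - 4AC = 0.)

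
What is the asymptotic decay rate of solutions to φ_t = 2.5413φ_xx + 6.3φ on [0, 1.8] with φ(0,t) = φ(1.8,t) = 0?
Eigenvalues: λₙ = 2.5413n²π²/1.8² - 6.3.
First three modes:
  n=1: λ₁ = 2.5413π²/1.8² - 6.3 ≈ 1.441
  n=2: λ₂ = 10.1652π²/1.8² - 6.3 ≈ 24.665
  n=3: λ₃ = 22.8717π²/1.8² - 6.3 ≈ 63.371
Since 2.5413π²/1.8² ≈ 7.741 > 6.3, all λₙ > 0.
The n=1 mode decays slowest → dominates as t → ∞.
Asymptotic: φ ~ c₁ sin(πx/1.8) e^{-λ₁t} with decay rate λ₁ ≈ 1.441.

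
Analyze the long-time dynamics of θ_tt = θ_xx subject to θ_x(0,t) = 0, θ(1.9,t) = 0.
Long-time behavior: θ oscillates (no decay). Energy is conserved; the solution oscillates indefinitely as standing waves.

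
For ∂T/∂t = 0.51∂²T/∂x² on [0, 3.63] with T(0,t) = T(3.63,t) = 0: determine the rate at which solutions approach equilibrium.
Eigenvalues: λₙ = 0.51n²π²/3.63².
First three modes:
  n=1: λ₁ = 0.51π²/3.63² ≈ 0.382
  n=2: λ₂ = 2.04π²/3.63² ≈ 1.528 (4× faster decay)
  n=3: λ₃ = 4.59π²/3.63² ≈ 3.438 (9× faster decay)
As t → ∞, higher modes decay exponentially faster. The n=1 mode dominates: T ~ c₁ sin(πx/3.63) e^{-λ₁t}.
Decay rate: λ₁ = 0.51π²/3.63² ≈ 0.382.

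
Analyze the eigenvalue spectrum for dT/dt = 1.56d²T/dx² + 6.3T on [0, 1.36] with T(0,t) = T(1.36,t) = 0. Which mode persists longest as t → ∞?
Eigenvalues: λₙ = 1.56n²π²/1.36² - 6.3.
First three modes:
  n=1: λ₁ = 1.56π²/1.36² - 6.3 ≈ 2.024
  n=2: λ₂ = 6.24π²/1.36² - 6.3 ≈ 26.997
  n=3: λ₃ = 14.04π²/1.36² - 6.3 ≈ 68.618
Since 1.56π²/1.36² ≈ 8.324 > 6.3, all λₙ > 0.
The n=1 mode decays slowest → dominates as t → ∞.
Asymptotic: T ~ c₁ sin(πx/1.36) e^{-λ₁t} with decay rate λ₁ ≈ 2.024.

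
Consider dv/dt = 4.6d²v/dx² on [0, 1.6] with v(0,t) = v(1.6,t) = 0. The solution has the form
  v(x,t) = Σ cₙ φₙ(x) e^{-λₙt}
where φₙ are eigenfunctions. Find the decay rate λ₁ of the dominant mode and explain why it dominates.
Eigenvalues: λₙ = 4.6n²π²/1.6².
First three modes:
  n=1: λ₁ = 4.6π²/1.6² ≈ 17.734
  n=2: λ₂ = 18.4π²/1.6² ≈ 70.938 (4× faster decay)
  n=3: λ₃ = 41.4π²/1.6² ≈ 159.61 (9× faster decay)
As t → ∞, higher modes decay exponentially faster. The n=1 mode dominates: v ~ c₁ sin(πx/1.6) e^{-λ₁t}.
Decay rate: λ₁ = 4.6π²/1.6² ≈ 17.734.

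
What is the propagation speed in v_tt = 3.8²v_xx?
Speed = 3.8. Information travels along characteristics x = x₀ ± 3.8t.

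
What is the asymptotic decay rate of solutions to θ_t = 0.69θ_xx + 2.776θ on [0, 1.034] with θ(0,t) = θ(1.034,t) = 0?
Eigenvalues: λₙ = 0.69n²π²/1.034² - 2.776.
First three modes:
  n=1: λ₁ = 0.69π²/1.034² - 2.776 ≈ 3.594
  n=2: λ₂ = 2.76π²/1.034² - 2.776 ≈ 22.702
  n=3: λ₃ = 6.21π²/1.034² - 2.776 ≈ 54.55
Since 0.69π²/1.034² ≈ 6.37 > 2.776, all λₙ > 0.
The n=1 mode decays slowest → dominates as t → ∞.
Asymptotic: θ ~ c₁ sin(πx/1.034) e^{-λ₁t} with decay rate λ₁ ≈ 3.594.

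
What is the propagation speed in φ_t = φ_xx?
Infinite. The heat equation is parabolic, not hyperbolic, so disturbances propagate instantly.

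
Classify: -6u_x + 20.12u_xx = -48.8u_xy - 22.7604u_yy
Rewriting in standard form: 20.12u_xx + 48.8u_xy + 22.7604u_yy - 6u_x = 0. Hyperbolic (discriminant = 549.683008).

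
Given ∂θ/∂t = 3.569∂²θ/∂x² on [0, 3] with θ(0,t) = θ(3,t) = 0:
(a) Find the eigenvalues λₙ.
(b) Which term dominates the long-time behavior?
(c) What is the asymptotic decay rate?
Eigenvalues: λₙ = 3.569n²π²/3².
First three modes:
  n=1: λ₁ = 3.569π²/3² ≈ 3.914
  n=2: λ₂ = 14.276π²/3² ≈ 15.655 (4× faster decay)
  n=3: λ₃ = 32.121π²/3² ≈ 35.225 (9× faster decay)
As t → ∞, higher modes decay exponentially faster. The n=1 mode dominates: θ ~ c₁ sin(πx/3) e^{-λ₁t}.
Decay rate: λ₁ = 3.569π²/3² ≈ 3.914.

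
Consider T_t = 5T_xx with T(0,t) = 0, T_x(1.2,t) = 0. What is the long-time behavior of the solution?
As t → ∞, T → 0. Heat escapes through the Dirichlet boundary.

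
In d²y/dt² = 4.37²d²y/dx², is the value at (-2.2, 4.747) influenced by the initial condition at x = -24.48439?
No. The domain of dependence is [-22.94439, 18.54439], and -24.48439 is outside this interval.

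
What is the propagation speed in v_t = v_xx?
Infinite. The heat equation is parabolic, not hyperbolic, so disturbances propagate instantly.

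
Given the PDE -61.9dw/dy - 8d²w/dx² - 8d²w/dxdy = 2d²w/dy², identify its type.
Rewriting in standard form: -8d²w/dx² - 8d²w/dxdy - 2d²w/dy² - 61.9dw/dy = 0. The second-order coefficients are A = -8, B = -8, C = -2. Since B² - 4AC = 0 = 0, this is a parabolic PDE.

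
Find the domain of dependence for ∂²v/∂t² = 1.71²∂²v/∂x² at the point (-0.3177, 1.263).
Domain of dependence: [-2.47743, 1.84203]. Signals travel at speed 1.71, so data within |x - -0.3177| ≤ 1.71·1.263 = 2.15973 can reach the point.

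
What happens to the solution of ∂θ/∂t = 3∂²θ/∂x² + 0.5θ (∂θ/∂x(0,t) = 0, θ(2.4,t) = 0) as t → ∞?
θ → 0. Diffusion dominates reaction (r=0.5 < κπ²/(4L²)≈1.29); solution decays.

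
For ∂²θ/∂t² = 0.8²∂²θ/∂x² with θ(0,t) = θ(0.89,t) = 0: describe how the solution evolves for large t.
θ oscillates (no decay). Energy is conserved; the solution oscillates indefinitely as standing waves.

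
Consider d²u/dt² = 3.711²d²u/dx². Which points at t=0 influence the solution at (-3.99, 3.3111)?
Domain of dependence: [-16.2774921, 8.2974921]. Signals travel at speed 3.711, so data within |x - -3.99| ≤ 3.711·3.3111 = 12.2874921 can reach the point.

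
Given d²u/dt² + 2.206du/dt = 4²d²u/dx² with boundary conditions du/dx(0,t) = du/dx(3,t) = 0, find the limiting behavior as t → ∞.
u → constant (steady state). Damping (γ=2.206) dissipates the nonconstant modes; with Neumann BCs the spatial average obeys M''+γM'=0 and tends to a finite limit.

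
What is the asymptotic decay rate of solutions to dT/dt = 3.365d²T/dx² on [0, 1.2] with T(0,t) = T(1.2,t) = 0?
Eigenvalues: λₙ = 3.365n²π²/1.2².
First three modes:
  n=1: λ₁ = 3.365π²/1.2² ≈ 23.063
  n=2: λ₂ = 13.46π²/1.2² ≈ 92.253 (4× faster decay)
  n=3: λ₃ = 30.285π²/1.2² ≈ 207.57 (9× faster decay)
As t → ∞, higher modes decay exponentially faster. The n=1 mode dominates: T ~ c₁ sin(πx/1.2) e^{-λ₁t}.
Decay rate: λ₁ = 3.365π²/1.2² ≈ 23.063.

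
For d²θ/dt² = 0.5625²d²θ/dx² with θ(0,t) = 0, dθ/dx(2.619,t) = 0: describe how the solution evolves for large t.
θ oscillates (no decay). Energy is conserved; the solution oscillates indefinitely as standing waves.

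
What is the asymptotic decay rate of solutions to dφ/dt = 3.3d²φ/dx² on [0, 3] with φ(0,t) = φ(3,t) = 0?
Eigenvalues: λₙ = 3.3n²π²/3².
First three modes:
  n=1: λ₁ = 3.3π²/3² ≈ 3.619
  n=2: λ₂ = 13.2π²/3² ≈ 14.475 (4× faster decay)
  n=3: λ₃ = 29.7π²/3² ≈ 32.57 (9× faster decay)
As t → ∞, higher modes decay exponentially faster. The n=1 mode dominates: φ ~ c₁ sin(πx/3) e^{-λ₁t}.
Decay rate: λ₁ = 3.3π²/3² ≈ 3.619.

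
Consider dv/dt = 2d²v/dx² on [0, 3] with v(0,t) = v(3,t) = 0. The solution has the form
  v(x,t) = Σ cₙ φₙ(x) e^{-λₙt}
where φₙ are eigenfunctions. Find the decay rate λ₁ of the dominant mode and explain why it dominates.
Eigenvalues: λₙ = 2n²π²/3².
First three modes:
  n=1: λ₁ = 2π²/3² ≈ 2.193
  n=2: λ₂ = 8π²/3² ≈ 8.773 (4× faster decay)
  n=3: λ₃ = 18π²/3² ≈ 19.739 (9× faster decay)
As t → ∞, higher modes decay exponentially faster. The n=1 mode dominates: v ~ c₁ sin(πx/3) e^{-λ₁t}.
Decay rate: λ₁ = 2π²/3² ≈ 2.193.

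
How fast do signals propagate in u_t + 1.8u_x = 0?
Speed = 1.8. Information travels along x - 1.8t = const (rightward).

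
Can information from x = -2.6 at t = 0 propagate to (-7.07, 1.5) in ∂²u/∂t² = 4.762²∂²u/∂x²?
Yes. The domain of dependence is [-14.213, 0.073], and -2.6 ∈ [-14.213, 0.073].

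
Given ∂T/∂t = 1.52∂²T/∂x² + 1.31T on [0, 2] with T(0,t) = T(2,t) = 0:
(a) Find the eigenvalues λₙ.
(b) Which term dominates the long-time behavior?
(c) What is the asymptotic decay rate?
Eigenvalues: λₙ = 1.52n²π²/2² - 1.31.
First three modes:
  n=1: λ₁ = 1.52π²/2² - 1.31 ≈ 2.44
  n=2: λ₂ = 6.08π²/2² - 1.31 ≈ 13.692
  n=3: λ₃ = 13.68π²/2² - 1.31 ≈ 32.444
Since 1.52π²/2² ≈ 3.75 > 1.31, all λₙ > 0.
The n=1 mode decays slowest → dominates as t → ∞.
Asymptotic: T ~ c₁ sin(πx/2) e^{-λ₁t} with decay rate λ₁ ≈ 2.44.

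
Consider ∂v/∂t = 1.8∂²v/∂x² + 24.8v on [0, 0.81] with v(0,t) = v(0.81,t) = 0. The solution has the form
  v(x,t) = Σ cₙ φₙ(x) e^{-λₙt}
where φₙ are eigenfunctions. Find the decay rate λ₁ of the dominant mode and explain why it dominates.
Eigenvalues: λₙ = 1.8n²π²/0.81² - 24.8.
First three modes:
  n=1: λ₁ = 1.8π²/0.81² - 24.8 ≈ 2.277
  n=2: λ₂ = 7.2π²/0.81² - 24.8 ≈ 83.508
  n=3: λ₃ = 16.2π²/0.81² - 24.8 ≈ 218.894
Since 1.8π²/0.81² ≈ 27.077 > 24.8, all λₙ > 0.
The n=1 mode decays slowest → dominates as t → ∞.
Asymptotic: v ~ c₁ sin(πx/0.81) e^{-λ₁t} with decay rate λ₁ ≈ 2.277.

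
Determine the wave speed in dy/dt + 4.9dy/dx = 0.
Speed = 4.9. Information travels along x - 4.9t = const (rightward).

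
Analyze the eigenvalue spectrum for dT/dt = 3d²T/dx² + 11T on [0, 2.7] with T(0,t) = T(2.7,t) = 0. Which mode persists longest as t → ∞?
Eigenvalues: λₙ = 3n²π²/2.7² - 11.
First three modes:
  n=1: λ₁ = 3π²/2.7² - 11 ≈ -6.938
  n=2: λ₂ = 12π²/2.7² - 11 ≈ 5.246
  n=3: λ₃ = 27π²/2.7² - 11 ≈ 25.554
Since 3π²/2.7² ≈ 4.062 < 11, λ₁ < 0.
The n=1 mode grows fastest (−λₙ is largest for n=1) → dominates.
Asymptotic: T ~ c₁ sin(πx/2.7) e^{6.938t} (exponential growth at rate −λ₁ ≈ 6.938).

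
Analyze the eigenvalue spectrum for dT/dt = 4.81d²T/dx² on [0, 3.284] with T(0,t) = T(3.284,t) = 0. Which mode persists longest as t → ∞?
Eigenvalues: λₙ = 4.81n²π²/3.284².
First three modes:
  n=1: λ₁ = 4.81π²/3.284² ≈ 4.402
  n=2: λ₂ = 19.24π²/3.284² ≈ 17.608 (4× faster decay)
  n=3: λ₃ = 43.29π²/3.284² ≈ 39.617 (9× faster decay)
As t → ∞, higher modes decay exponentially faster. The n=1 mode dominates: T ~ c₁ sin(πx/3.284) e^{-λ₁t}.
Decay rate: λ₁ = 4.81π²/3.284² ≈ 4.402.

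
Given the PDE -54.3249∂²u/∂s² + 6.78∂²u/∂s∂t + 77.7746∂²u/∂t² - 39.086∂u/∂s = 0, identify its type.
The second-order coefficients are A = -54.3249, B = 6.78, C = 77.7746. Since B² - 4AC = 16946.35787016 > 0, this is a hyperbolic PDE.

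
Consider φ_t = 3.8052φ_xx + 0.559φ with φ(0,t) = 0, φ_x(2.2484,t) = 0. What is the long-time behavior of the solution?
As t → ∞, φ → 0. Diffusion dominates reaction (r=0.559 < κπ²/(4L²)≈1.86); solution decays.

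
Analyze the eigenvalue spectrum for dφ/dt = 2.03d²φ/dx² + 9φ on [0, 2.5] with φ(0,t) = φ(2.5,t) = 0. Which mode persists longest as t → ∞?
Eigenvalues: λₙ = 2.03n²π²/2.5² - 9.
First three modes:
  n=1: λ₁ = 2.03π²/2.5² - 9 ≈ -5.794
  n=2: λ₂ = 8.12π²/2.5² - 9 ≈ 3.823
  n=3: λ₃ = 18.27π²/2.5² - 9 ≈ 19.851
Since 2.03π²/2.5² ≈ 3.206 < 9, λ₁ < 0.
The n=1 mode grows fastest (−λₙ is largest for n=1) → dominates.
Asymptotic: φ ~ c₁ sin(πx/2.5) e^{5.794t} (exponential growth at rate −λ₁ ≈ 5.794).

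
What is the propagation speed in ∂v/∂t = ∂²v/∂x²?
Infinite. The heat equation is parabolic, not hyperbolic, so disturbances propagate instantly.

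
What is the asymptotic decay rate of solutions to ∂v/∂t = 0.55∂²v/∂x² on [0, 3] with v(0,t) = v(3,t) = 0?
Eigenvalues: λₙ = 0.55n²π²/3².
First three modes:
  n=1: λ₁ = 0.55π²/3² ≈ 0.603
  n=2: λ₂ = 2.2π²/3² ≈ 2.413 (4× faster decay)
  n=3: λ₃ = 4.95π²/3² ≈ 5.428 (9× faster decay)
As t → ∞, higher modes decay exponentially faster. The n=1 mode dominates: v ~ c₁ sin(πx/3) e^{-λ₁t}.
Decay rate: λ₁ = 0.55π²/3² ≈ 0.603.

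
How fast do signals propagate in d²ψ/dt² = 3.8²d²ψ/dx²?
Speed = 3.8. Information travels along characteristics x = x₀ ± 3.8t.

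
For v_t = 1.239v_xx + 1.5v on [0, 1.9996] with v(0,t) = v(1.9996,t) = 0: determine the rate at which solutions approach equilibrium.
Eigenvalues: λₙ = 1.239n²π²/1.9996² - 1.5.
First three modes:
  n=1: λ₁ = 1.239π²/1.9996² - 1.5 ≈ 1.558
  n=2: λ₂ = 4.956π²/1.9996² - 1.5 ≈ 10.733
  n=3: λ₃ = 11.151π²/1.9996² - 1.5 ≈ 26.025
Since 1.239π²/1.9996² ≈ 3.058 > 1.5, all λₙ > 0.
The n=1 mode decays slowest → dominates as t → ∞.
Asymptotic: v ~ c₁ sin(πx/1.9996) e^{-λ₁t} with decay rate λ₁ ≈ 1.558.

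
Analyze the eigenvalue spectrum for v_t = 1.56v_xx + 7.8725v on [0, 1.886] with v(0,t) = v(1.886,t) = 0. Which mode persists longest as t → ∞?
Eigenvalues: λₙ = 1.56n²π²/1.886² - 7.8725.
First three modes:
  n=1: λ₁ = 1.56π²/1.886² - 7.8725 ≈ -3.544
  n=2: λ₂ = 6.24π²/1.886² - 7.8725 ≈ 9.442
  n=3: λ₃ = 14.04π²/1.886² - 7.8725 ≈ 31.084
Since 1.56π²/1.886² ≈ 4.329 < 7.8725, λ₁ < 0.
The n=1 mode grows fastest (−λₙ is largest for n=1) → dominates.
Asymptotic: v ~ c₁ sin(πx/1.886) e^{3.544t} (exponential growth at rate −λ₁ ≈ 3.544).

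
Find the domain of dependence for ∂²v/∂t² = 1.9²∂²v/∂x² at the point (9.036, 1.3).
Domain of dependence: [6.566, 11.506]. Signals travel at speed 1.9, so data within |x - 9.036| ≤ 1.9·1.3 = 2.47 can reach the point.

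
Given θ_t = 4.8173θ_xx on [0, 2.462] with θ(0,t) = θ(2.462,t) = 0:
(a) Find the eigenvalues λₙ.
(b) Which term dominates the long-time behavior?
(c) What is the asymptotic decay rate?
Eigenvalues: λₙ = 4.8173n²π²/2.462².
First three modes:
  n=1: λ₁ = 4.8173π²/2.462² ≈ 7.844
  n=2: λ₂ = 19.2692π²/2.462² ≈ 31.375 (4× faster decay)
  n=3: λ₃ = 43.3557π²/2.462² ≈ 70.594 (9× faster decay)
As t → ∞, higher modes decay exponentially faster. The n=1 mode dominates: θ ~ c₁ sin(πx/2.462) e^{-λ₁t}.
Decay rate: λ₁ = 4.8173π²/2.462² ≈ 7.844.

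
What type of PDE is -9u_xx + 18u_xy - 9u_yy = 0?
With A = -9, B = 18, C = -9, the discriminant is 0. This is a parabolic PDE.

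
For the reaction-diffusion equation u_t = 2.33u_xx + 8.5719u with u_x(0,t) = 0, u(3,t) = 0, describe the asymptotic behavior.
u grows unboundedly. Reaction dominates diffusion (r=8.5719 > κπ²/(4L²)≈0.64); solution grows exponentially.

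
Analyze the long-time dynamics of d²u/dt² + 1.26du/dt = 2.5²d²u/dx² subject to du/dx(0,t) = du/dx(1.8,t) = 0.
Long-time behavior: u → constant (steady state). Damping (γ=1.26) dissipates the nonconstant modes; with Neumann BCs the spatial average obeys M''+γM'=0 and tends to a finite limit.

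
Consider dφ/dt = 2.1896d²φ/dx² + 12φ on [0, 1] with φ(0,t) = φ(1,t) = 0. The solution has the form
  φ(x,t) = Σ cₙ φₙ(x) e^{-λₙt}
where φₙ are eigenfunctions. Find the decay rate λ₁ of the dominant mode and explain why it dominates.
Eigenvalues: λₙ = 2.1896n²π²/1² - 12.
First three modes:
  n=1: λ₁ = 2.1896π² - 12 ≈ 9.61
  n=2: λ₂ = 8.7584π² - 12 ≈ 74.442
  n=3: λ₃ = 19.7064π² - 12 ≈ 182.494
Since 2.1896π² ≈ 21.61 > 12, all λₙ > 0.
The n=1 mode decays slowest → dominates as t → ∞.
Asymptotic: φ ~ c₁ sin(πx/1) e^{-λ₁t} with decay rate λ₁ ≈ 9.61.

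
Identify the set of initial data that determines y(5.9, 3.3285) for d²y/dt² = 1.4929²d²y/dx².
Domain of dependence: [0.93088235, 10.86911765]. Signals travel at speed 1.4929, so data within |x - 5.9| ≤ 1.4929·3.3285 = 4.96911765 can reach the point.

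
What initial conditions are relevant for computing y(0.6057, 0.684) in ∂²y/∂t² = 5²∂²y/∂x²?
Domain of dependence: [-2.8143, 4.0257]. Signals travel at speed 5, so data within |x - 0.6057| ≤ 5·0.684 = 3.42 can reach the point.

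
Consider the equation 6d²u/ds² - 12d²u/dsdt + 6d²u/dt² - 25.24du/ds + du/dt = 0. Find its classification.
Parabolic. (A = 6, B = -12, C = 6 gives B² - 4AC = 0.)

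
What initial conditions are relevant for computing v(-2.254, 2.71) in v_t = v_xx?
The entire real line. The heat equation has infinite propagation speed: any initial disturbance instantly affects all points (though exponentially small far away).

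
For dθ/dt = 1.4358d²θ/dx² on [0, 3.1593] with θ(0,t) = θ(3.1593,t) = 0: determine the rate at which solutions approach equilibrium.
Eigenvalues: λₙ = 1.4358n²π²/3.1593².
First three modes:
  n=1: λ₁ = 1.4358π²/3.1593² ≈ 1.42
  n=2: λ₂ = 5.7432π²/3.1593² ≈ 5.679 (4× faster decay)
  n=3: λ₃ = 12.9222π²/3.1593² ≈ 12.778 (9× faster decay)
As t → ∞, higher modes decay exponentially faster. The n=1 mode dominates: θ ~ c₁ sin(πx/3.1593) e^{-λ₁t}.
Decay rate: λ₁ = 1.4358π²/3.1593² ≈ 1.42.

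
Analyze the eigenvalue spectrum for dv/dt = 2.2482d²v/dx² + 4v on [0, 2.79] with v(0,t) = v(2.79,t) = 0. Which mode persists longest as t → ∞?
Eigenvalues: λₙ = 2.2482n²π²/2.79² - 4.
First three modes:
  n=1: λ₁ = 2.2482π²/2.79² - 4 ≈ -1.149
  n=2: λ₂ = 8.9928π²/2.79² - 4 ≈ 7.402
  n=3: λ₃ = 20.2338π²/2.79² - 4 ≈ 21.655
Since 2.2482π²/2.79² ≈ 2.851 < 4, λ₁ < 0.
The n=1 mode grows fastest (−λₙ is largest for n=1) → dominates.
Asymptotic: v ~ c₁ sin(πx/2.79) e^{1.149t} (exponential growth at rate −λ₁ ≈ 1.149).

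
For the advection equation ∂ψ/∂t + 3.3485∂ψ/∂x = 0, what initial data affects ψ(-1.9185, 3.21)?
A single point: x = -12.667185. The characteristic through (-1.9185, 3.21) is x - 3.3485t = const, so x = -1.9185 - 3.3485·3.21 = -12.667185.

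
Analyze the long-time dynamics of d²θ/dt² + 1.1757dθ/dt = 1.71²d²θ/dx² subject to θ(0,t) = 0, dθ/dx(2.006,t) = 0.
Long-time behavior: θ → 0. Damping (γ=1.1757) dissipates energy; oscillations decay exponentially.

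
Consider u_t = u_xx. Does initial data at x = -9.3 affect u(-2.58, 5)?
Yes, for any finite x. The heat equation has infinite propagation speed, so all initial data affects all points at any t > 0.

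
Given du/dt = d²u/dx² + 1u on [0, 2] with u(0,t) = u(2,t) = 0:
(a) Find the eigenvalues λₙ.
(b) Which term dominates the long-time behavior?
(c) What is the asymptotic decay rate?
Eigenvalues: λₙ = n²π²/2² - 1.
First three modes:
  n=1: λ₁ = π²/2² - 1 ≈ 1.467
  n=2: λ₂ = 4π²/2² - 1 ≈ 8.87
  n=3: λ₃ = 9π²/2² - 1 ≈ 21.207
Since π²/2² ≈ 2.467 > 1, all λₙ > 0.
The n=1 mode decays slowest → dominates as t → ∞.
Asymptotic: u ~ c₁ sin(πx/2) e^{-λ₁t} with decay rate λ₁ ≈ 1.467.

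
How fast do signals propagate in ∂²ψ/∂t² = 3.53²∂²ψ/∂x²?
Speed = 3.53. Information travels along characteristics x = x₀ ± 3.53t.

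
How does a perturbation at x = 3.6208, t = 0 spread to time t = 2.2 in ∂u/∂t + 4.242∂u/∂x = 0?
At x = 12.9532. The characteristic carries data from (3.6208, 0) to (12.9532, 2.2).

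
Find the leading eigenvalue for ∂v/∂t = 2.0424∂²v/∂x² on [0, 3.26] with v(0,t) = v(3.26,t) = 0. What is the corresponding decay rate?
Eigenvalues: λₙ = 2.0424n²π²/3.26².
First three modes:
  n=1: λ₁ = 2.0424π²/3.26² ≈ 1.897
  n=2: λ₂ = 8.1696π²/3.26² ≈ 7.587 (4× faster decay)
  n=3: λ₃ = 18.3816π²/3.26² ≈ 17.071 (9× faster decay)
As t → ∞, higher modes decay exponentially faster. The n=1 mode dominates: v ~ c₁ sin(πx/3.26) e^{-λ₁t}.
Decay rate: λ₁ = 2.0424π²/3.26² ≈ 1.897.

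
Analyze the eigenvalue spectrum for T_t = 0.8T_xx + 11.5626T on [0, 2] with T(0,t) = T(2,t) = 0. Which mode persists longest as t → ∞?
Eigenvalues: λₙ = 0.8n²π²/2² - 11.5626.
First three modes:
  n=1: λ₁ = 0.8π²/2² - 11.5626 ≈ -9.589
  n=2: λ₂ = 3.2π²/2² - 11.5626 ≈ -3.667
  n=3: λ₃ = 7.2π²/2² - 11.5626 ≈ 6.203
Since 0.8π²/2² ≈ 1.974 < 11.5626, λ₁ < 0.
The n=1 mode grows fastest (−λₙ is largest for n=1) → dominates.
Asymptotic: T ~ c₁ sin(πx/2) e^{9.589t} (exponential growth at rate −λ₁ ≈ 9.589).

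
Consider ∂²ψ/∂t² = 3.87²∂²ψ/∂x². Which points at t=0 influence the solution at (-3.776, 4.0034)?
Domain of dependence: [-19.269158, 11.717158]. Signals travel at speed 3.87, so data within |x - -3.776| ≤ 3.87·4.0034 = 15.493158 can reach the point.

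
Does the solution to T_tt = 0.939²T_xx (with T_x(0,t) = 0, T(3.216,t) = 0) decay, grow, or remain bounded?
T oscillates (no decay). Energy is conserved; the solution oscillates indefinitely as standing waves.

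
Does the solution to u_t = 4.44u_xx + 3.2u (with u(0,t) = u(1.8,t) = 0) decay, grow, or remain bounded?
u → 0. Diffusion dominates reaction (r=3.2 < κπ²/L²≈13.53); solution decays.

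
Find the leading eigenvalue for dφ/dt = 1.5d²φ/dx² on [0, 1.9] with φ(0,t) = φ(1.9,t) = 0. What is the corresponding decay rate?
Eigenvalues: λₙ = 1.5n²π²/1.9².
First three modes:
  n=1: λ₁ = 1.5π²/1.9² ≈ 4.101
  n=2: λ₂ = 6π²/1.9² ≈ 16.404 (4× faster decay)
  n=3: λ₃ = 13.5π²/1.9² ≈ 36.908 (9× faster decay)
As t → ∞, higher modes decay exponentially faster. The n=1 mode dominates: φ ~ c₁ sin(πx/1.9) e^{-λ₁t}.
Decay rate: λ₁ = 1.5π²/1.9² ≈ 4.101.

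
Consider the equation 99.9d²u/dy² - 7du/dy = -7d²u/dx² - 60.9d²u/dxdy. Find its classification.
Rewriting in standard form: 7d²u/dx² + 60.9d²u/dxdy + 99.9d²u/dy² - 7du/dy = 0. Hyperbolic. (A = 7, B = 60.9, C = 99.9 gives B² - 4AC = 911.61.)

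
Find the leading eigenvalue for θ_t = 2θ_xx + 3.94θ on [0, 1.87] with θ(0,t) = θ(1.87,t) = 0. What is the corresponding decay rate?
Eigenvalues: λₙ = 2n²π²/1.87² - 3.94.
First three modes:
  n=1: λ₁ = 2π²/1.87² - 3.94 ≈ 1.705
  n=2: λ₂ = 8π²/1.87² - 3.94 ≈ 18.639
  n=3: λ₃ = 18π²/1.87² - 3.94 ≈ 46.863
Since 2π²/1.87² ≈ 5.645 > 3.94, all λₙ > 0.
The n=1 mode decays slowest → dominates as t → ∞.
Asymptotic: θ ~ c₁ sin(πx/1.87) e^{-λ₁t} with decay rate λ₁ ≈ 1.705.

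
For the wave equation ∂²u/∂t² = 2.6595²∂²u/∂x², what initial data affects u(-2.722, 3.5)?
Domain of dependence: [-12.03025, 6.58625]. Signals travel at speed 2.6595, so data within |x - -2.722| ≤ 2.6595·3.5 = 9.30825 can reach the point.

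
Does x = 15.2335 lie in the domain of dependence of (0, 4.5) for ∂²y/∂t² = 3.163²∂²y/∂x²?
No. The domain of dependence is [-14.2335, 14.2335], and 15.2335 is outside this interval.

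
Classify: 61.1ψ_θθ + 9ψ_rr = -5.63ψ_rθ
Rewriting in standard form: 9ψ_rr + 5.63ψ_rθ + 61.1ψ_θθ = 0. Elliptic (discriminant = -2167.9031).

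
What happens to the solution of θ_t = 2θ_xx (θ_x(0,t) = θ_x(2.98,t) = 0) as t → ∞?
θ → constant (steady state). Heat is conserved (no flux at boundaries); solution approaches the spatial average.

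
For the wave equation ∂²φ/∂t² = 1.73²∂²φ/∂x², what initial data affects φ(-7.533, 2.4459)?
Domain of dependence: [-11.764407, -3.301593]. Signals travel at speed 1.73, so data within |x - -7.533| ≤ 1.73·2.4459 = 4.231407 can reach the point.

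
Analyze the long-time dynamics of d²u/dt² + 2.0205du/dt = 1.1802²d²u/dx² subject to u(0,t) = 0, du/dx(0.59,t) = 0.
Long-time behavior: u → 0. Damping (γ=2.0205) dissipates energy; oscillations decay exponentially.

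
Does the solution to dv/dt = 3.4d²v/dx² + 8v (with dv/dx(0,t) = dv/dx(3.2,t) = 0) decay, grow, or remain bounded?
v grows unboundedly. With Neumann BCs the constant mode has diffusion eigenvalue 0, so any r > 0 makes it grow like e^(8t); solution grows exponentially.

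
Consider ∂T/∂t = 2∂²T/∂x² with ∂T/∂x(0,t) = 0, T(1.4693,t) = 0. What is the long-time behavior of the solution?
As t → ∞, T → 0. Heat escapes through the Dirichlet boundary.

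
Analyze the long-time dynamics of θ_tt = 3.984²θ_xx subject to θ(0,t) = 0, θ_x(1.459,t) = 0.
Long-time behavior: θ oscillates (no decay). Energy is conserved; the solution oscillates indefinitely as standing waves.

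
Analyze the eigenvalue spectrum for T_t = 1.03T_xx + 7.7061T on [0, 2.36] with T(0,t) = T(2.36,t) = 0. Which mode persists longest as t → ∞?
Eigenvalues: λₙ = 1.03n²π²/2.36² - 7.7061.
First three modes:
  n=1: λ₁ = 1.03π²/2.36² - 7.7061 ≈ -5.881
  n=2: λ₂ = 4.12π²/2.36² - 7.7061 ≈ -0.405
  n=3: λ₃ = 9.27π²/2.36² - 7.7061 ≈ 8.721
Since 1.03π²/2.36² ≈ 1.825 < 7.7061, λ₁ < 0.
The n=1 mode grows fastest (−λₙ is largest for n=1) → dominates.
Asymptotic: T ~ c₁ sin(πx/2.36) e^{5.881t} (exponential growth at rate −λ₁ ≈ 5.881).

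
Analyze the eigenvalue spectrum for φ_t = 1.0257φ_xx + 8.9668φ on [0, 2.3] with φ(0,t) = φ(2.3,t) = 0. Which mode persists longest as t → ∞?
Eigenvalues: λₙ = 1.0257n²π²/2.3² - 8.9668.
First three modes:
  n=1: λ₁ = 1.0257π²/2.3² - 8.9668 ≈ -7.053
  n=2: λ₂ = 4.1028π²/2.3² - 8.9668 ≈ -1.312
  n=3: λ₃ = 9.2313π²/2.3² - 8.9668 ≈ 8.256
Since 1.0257π²/2.3² ≈ 1.914 < 8.9668, λ₁ < 0.
The n=1 mode grows fastest (−λₙ is largest for n=1) → dominates.
Asymptotic: φ ~ c₁ sin(πx/2.3) e^{7.053t} (exponential growth at rate −λ₁ ≈ 7.053).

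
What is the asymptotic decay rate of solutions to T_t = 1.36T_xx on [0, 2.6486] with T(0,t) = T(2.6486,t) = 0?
Eigenvalues: λₙ = 1.36n²π²/2.6486².
First three modes:
  n=1: λ₁ = 1.36π²/2.6486² ≈ 1.913
  n=2: λ₂ = 5.44π²/2.6486² ≈ 7.654 (4× faster decay)
  n=3: λ₃ = 12.24π²/2.6486² ≈ 17.221 (9× faster decay)
As t → ∞, higher modes decay exponentially faster. The n=1 mode dominates: T ~ c₁ sin(πx/2.6486) e^{-λ₁t}.
Decay rate: λ₁ = 1.36π²/2.6486² ≈ 1.913.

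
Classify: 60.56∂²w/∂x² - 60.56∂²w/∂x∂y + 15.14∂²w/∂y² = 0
Parabolic (discriminant = 0).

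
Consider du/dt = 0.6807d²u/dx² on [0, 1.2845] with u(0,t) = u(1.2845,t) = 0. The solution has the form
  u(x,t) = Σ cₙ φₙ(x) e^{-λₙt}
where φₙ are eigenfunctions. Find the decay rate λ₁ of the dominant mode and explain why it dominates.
Eigenvalues: λₙ = 0.6807n²π²/1.2845².
First three modes:
  n=1: λ₁ = 0.6807π²/1.2845² ≈ 4.072
  n=2: λ₂ = 2.7228π²/1.2845² ≈ 16.287 (4× faster decay)
  n=3: λ₃ = 6.1263π²/1.2845² ≈ 36.646 (9× faster decay)
As t → ∞, higher modes decay exponentially faster. The n=1 mode dominates: u ~ c₁ sin(πx/1.2845) e^{-λ₁t}.
Decay rate: λ₁ = 0.6807π²/1.2845² ≈ 4.072.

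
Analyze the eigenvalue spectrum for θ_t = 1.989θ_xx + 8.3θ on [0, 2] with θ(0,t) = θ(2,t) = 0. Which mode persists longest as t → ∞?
Eigenvalues: λₙ = 1.989n²π²/2² - 8.3.
First three modes:
  n=1: λ₁ = 1.989π²/2² - 8.3 ≈ -3.392
  n=2: λ₂ = 7.956π²/2² - 8.3 ≈ 11.331
  n=3: λ₃ = 17.901π²/2² - 8.3 ≈ 35.869
Since 1.989π²/2² ≈ 4.908 < 8.3, λ₁ < 0.
The n=1 mode grows fastest (−λₙ is largest for n=1) → dominates.
Asymptotic: θ ~ c₁ sin(πx/2) e^{3.392t} (exponential growth at rate −λ₁ ≈ 3.392).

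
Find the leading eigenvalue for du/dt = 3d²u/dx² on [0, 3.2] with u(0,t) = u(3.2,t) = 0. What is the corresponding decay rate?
Eigenvalues: λₙ = 3n²π²/3.2².
First three modes:
  n=1: λ₁ = 3π²/3.2² ≈ 2.891
  n=2: λ₂ = 12π²/3.2² ≈ 11.566 (4× faster decay)
  n=3: λ₃ = 27π²/3.2² ≈ 26.023 (9× faster decay)
As t → ∞, higher modes decay exponentially faster. The n=1 mode dominates: u ~ c₁ sin(πx/3.2) e^{-λ₁t}.
Decay rate: λ₁ = 3π²/3.2² ≈ 2.891.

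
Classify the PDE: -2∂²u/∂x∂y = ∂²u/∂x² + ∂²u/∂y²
Rewriting in standard form: -∂²u/∂x² - 2∂²u/∂x∂y - ∂²u/∂y² = 0. A = -1, B = -2, C = -1. Discriminant B² - 4AC = 0. Since 0 = 0, parabolic.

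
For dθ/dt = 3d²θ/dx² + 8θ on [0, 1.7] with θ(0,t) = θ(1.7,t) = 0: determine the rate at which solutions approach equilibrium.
Eigenvalues: λₙ = 3n²π²/1.7² - 8.
First three modes:
  n=1: λ₁ = 3π²/1.7² - 8 ≈ 2.245
  n=2: λ₂ = 12π²/1.7² - 8 ≈ 32.981
  n=3: λ₃ = 27π²/1.7² - 8 ≈ 84.207
Since 3π²/1.7² ≈ 10.245 > 8, all λₙ > 0.
The n=1 mode decays slowest → dominates as t → ∞.
Asymptotic: θ ~ c₁ sin(πx/1.7) e^{-λ₁t} with decay rate λ₁ ≈ 2.245.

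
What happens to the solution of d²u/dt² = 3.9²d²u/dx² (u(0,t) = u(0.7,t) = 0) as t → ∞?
u oscillates (no decay). Energy is conserved; the solution oscillates indefinitely as standing waves.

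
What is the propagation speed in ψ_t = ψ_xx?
Infinite. The heat equation is parabolic, not hyperbolic, so disturbances propagate instantly.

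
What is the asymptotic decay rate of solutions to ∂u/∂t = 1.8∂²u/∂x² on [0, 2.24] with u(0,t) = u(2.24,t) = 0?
Eigenvalues: λₙ = 1.8n²π²/2.24².
First three modes:
  n=1: λ₁ = 1.8π²/2.24² ≈ 3.541
  n=2: λ₂ = 7.2π²/2.24² ≈ 14.162 (4× faster decay)
  n=3: λ₃ = 16.2π²/2.24² ≈ 31.865 (9× faster decay)
As t → ∞, higher modes decay exponentially faster. The n=1 mode dominates: u ~ c₁ sin(πx/2.24) e^{-λ₁t}.
Decay rate: λ₁ = 1.8π²/2.24² ≈ 3.541.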